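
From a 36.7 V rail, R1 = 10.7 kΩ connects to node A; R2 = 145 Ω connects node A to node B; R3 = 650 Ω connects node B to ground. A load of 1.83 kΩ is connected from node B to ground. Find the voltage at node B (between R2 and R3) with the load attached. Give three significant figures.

V ≈ 1.55 V

At node B, R3 is in parallel with the load: R3‖R_L = 479.6 Ω.
Below node A the resistance is R2 + (R3‖R_L) = 624.6 Ω, so V_A = 36.7 × 624.6/11320 = 2.024 V.
Then V_B = V_A × (R3‖R_L)/(R2 + R3‖R_L) = 2.024 × 479.6/624.6 = 1.55 V.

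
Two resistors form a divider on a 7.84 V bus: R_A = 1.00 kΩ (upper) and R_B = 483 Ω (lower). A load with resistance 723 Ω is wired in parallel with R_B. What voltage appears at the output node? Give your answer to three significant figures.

The load sits in parallel with R_B: R_B‖R_L = (483 × 723) / (483 + 723) = 289.6 Ω.
V_out = 7.84 × 289.6 / (1000 + 289.6) = 7.84 × 289.6/1290 = 1.76 V.

V_out ≈ 1.76 V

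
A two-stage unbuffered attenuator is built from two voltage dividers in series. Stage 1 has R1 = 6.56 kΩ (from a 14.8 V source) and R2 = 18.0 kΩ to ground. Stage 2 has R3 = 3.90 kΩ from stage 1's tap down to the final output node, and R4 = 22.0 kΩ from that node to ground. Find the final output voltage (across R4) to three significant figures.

V_out ≈ 7.77 V

Stage 2 presents R3+R4 = 25.90 kΩ as a load on stage 1's tap.
Stage 1's lower leg becomes R2‖(R3+R4) = 10.62 kΩ, so V_mid = 14.8 × 10.62/17.18 = 9.149 V.
Stage 2 is itself unloaded: V_out = V_mid × R4/(R3+R4) = 9.149 × 22.0/25.90 = 7.77 V.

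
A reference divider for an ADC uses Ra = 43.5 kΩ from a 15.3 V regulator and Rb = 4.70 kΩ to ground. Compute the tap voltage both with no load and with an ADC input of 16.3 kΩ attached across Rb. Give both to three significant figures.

Unloaded: 1.49 V; loaded: 1.18 V

Open-circuit: V = 15.3 × 4.70/(43.5 + 4.70) = 1.49 V.
With the load, Rb becomes Rb‖R_L = 3.648 kΩ, so V = 15.3 × 3.648/47.15 = 1.18 V.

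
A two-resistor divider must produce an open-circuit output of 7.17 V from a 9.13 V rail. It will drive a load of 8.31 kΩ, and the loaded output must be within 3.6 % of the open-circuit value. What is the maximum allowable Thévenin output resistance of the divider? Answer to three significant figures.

Loading drop = R_th/(R_th + R_L) ≤ 0.0360, so R_th ≤ R_L · ε/(1−ε) = 8.31 kΩ × 0.0360/0.9640 = 310 Ω.
(Any R1, R2 with R2/(R1+R2) = 0.785 and R1‖R2 ≤ 310 Ω will meet the spec.)

R_th ≤ 310 Ω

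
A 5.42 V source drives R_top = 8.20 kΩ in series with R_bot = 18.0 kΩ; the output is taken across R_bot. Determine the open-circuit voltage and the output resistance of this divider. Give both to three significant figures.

V_th = 3.72 V, R_th = 5.63 kΩ

V_th is the open-circuit tap voltage: 5.42 × 18.0/(8.20 + 18.0) = 3.72 V.
With the supply zeroed, R_top and R_bot appear in parallel from the tap: R_th = R_top‖R_bot = (8.20 × 18.0)/26.20 = 5.63 kΩ.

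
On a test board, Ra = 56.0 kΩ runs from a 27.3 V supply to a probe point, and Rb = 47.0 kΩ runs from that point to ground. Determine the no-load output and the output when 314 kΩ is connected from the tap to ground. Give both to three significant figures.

Unloaded: 12.5 V; loaded: 11.5 V

Open-circuit: V = 27.3 × 47.0/(56.0 + 47.0) = 12.5 V.
With the load, Rb becomes Rb‖R_L = 40.88 kΩ, so V = 27.3 × 40.88/96.88 = 11.5 V.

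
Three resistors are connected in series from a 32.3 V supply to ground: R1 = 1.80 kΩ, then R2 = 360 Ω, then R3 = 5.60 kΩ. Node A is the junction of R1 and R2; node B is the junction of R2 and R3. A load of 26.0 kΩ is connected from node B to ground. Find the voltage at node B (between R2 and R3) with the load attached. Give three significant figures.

V ≈ 22.0 V

At node B, R3 is in parallel with the load: R3‖R_L = 4608 Ω.
Below node A the resistance is R2 + (R3‖R_L) = 4968 Ω, so V_A = 32.3 × 4968/6768 = 23.71 V.
Then V_B = V_A × (R3‖R_L)/(R2 + R3‖R_L) = 23.71 × 4608/4968 = 22.0 V.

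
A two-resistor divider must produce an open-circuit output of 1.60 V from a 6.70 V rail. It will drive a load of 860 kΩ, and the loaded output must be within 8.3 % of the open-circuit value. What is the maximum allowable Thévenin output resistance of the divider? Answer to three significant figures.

Loading drop = R_th/(R_th + R_L) ≤ 0.0830, so R_th ≤ R_L · ε/(1−ε) = 860 kΩ × 0.0830/0.9170 = 77.8 kΩ.
(Any R1, R2 with R2/(R1+R2) = 0.239 and R1‖R2 ≤ 77.8 kΩ will meet the spec.)

R_th ≤ 77.8 kΩ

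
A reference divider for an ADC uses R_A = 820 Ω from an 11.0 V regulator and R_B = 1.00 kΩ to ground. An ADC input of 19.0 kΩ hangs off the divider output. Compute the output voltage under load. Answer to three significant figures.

V_out ≈ 5.90 V

The load sits in parallel with R_B: R_B‖R_L = (1000 × 19000) / (1000 + 19000) = 950.0 Ω.
V_out = 11.0 × 950.0 / (820 + 950.0) = 11.0 × 950.0/1770 = 5.90 V.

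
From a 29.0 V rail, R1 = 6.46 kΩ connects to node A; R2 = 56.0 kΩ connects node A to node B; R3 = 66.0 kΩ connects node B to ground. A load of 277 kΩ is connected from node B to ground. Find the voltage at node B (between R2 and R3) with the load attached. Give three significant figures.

At node B, R3 is in parallel with the load: R3‖R_L = 53.30 kΩ.
Below node A the resistance is R2 + (R3‖R_L) = 109.3 kΩ, so V_A = 29.0 × 109.3/115.8 = 27.38 V.
Then V_B = V_A × (R3‖R_L)/(R2 + R3‖R_L) = 27.38 × 53.30/109.3 = 13.4 V.

V ≈ 13.4 V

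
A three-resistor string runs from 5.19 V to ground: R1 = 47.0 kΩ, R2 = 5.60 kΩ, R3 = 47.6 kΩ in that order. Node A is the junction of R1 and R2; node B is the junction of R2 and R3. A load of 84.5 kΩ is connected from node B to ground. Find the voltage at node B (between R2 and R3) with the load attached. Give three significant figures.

V ≈ 1.90 V

At node B, R3 is in parallel with the load: R3‖R_L = 30.45 kΩ.
Below node A the resistance is R2 + (R3‖R_L) = 36.05 kΩ, so V_A = 5.19 × 36.05/83.05 = 2.253 V.
Then V_B = V_A × (R3‖R_L)/(R2 + R3‖R_L) = 2.253 × 30.45/36.05 = 1.90 V.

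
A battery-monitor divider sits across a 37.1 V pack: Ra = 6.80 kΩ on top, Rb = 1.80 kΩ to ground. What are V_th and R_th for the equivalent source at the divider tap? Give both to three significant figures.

V_th is the open-circuit tap voltage: 37.1 × 1.80/(6.80 + 1.80) = 7.77 V.
With the supply zeroed, Ra and Rb appear in parallel from the tap: R_th = Ra‖Rb = (6.80 × 1.80)/8.600 = 1.42 kΩ.

V_th = 7.77 V, R_th = 1.42 kΩ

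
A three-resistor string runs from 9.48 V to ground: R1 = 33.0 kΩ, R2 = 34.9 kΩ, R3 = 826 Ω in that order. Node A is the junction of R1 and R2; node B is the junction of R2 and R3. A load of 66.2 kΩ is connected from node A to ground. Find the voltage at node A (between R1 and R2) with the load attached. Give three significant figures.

Below node A the series string R2+R3 = 35730 Ω sits in parallel with the 66200 Ω load: 23200 Ω.
V_A = 9.48 × 23200/(33000 + 23200) = 3.91 V.

V ≈ 3.91 V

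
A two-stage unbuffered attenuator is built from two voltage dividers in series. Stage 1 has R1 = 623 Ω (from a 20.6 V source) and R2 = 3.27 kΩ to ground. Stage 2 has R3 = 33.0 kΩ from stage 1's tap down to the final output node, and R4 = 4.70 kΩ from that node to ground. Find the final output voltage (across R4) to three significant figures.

V_out ≈ 2.13 V

Stage 2 presents R3+R4 = 37700 Ω as a load on stage 1's tap.
Stage 1's lower leg becomes R2‖(R3+R4) = 3009 Ω, so V_mid = 20.6 × 3009/3632 = 17.07 V.
Stage 2 is itself unloaded: V_out = V_mid × R4/(R3+R4) = 17.07 × 4700/37700 = 2.13 V.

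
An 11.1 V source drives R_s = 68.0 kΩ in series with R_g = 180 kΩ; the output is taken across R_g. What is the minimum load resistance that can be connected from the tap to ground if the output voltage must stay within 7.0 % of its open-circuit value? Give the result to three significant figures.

Output resistance R_th = R_s‖R_g = (68.0 × 180)/248.0 = 49.35 kΩ.
The fractional drop is R_th/(R_th + R_L); requiring this ≤ 0.0700 gives R_L ≥ R_th(1/0.0700 − 1) = 49.35 × 13.29 = 656 kΩ.

R_L(min) ≈ 656 kΩ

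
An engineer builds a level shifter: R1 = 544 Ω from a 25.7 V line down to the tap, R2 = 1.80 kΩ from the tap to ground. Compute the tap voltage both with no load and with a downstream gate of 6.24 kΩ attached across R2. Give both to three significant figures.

Open-circuit: V = 25.7 × 1800/(544 + 1800) = 19.7 V.
With the load, R2 becomes R2‖R_L = 1397 Ω, so V = 25.7 × 1397/1941 = 18.5 V.

Unloaded: 19.7 V; loaded: 18.5 V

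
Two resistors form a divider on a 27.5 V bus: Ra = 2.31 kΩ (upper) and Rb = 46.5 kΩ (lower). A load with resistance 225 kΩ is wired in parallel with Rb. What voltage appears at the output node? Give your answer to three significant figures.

The load sits in parallel with Rb: Rb‖R_L = (46.5 × 225) / (46.5 + 225) = 38.54 kΩ.
V_out = 27.5 × 38.54 / (2.31 + 38.54) = 27.5 × 38.54/40.85 = 25.9 V.

V_out ≈ 25.9 V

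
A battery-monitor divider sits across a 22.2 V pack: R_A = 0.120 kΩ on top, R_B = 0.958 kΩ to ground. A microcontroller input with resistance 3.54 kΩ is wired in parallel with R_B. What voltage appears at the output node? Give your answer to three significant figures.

V_out ≈ 19.2 V

The load sits in parallel with R_B: R_B‖R_L = (958 × 3540) / (958 + 3540) = 754.0 Ω.
V_out = 22.2 × 754.0 / (120 + 754.0) = 22.2 × 754.0/874.0 = 19.2 V.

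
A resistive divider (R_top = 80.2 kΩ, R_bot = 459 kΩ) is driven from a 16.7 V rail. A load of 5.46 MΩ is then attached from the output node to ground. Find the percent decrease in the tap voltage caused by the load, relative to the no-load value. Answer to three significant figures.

1.23 %

The divider's output (Thévenin) resistance is R_top‖R_bot = 68.27 kΩ.
Fractional drop under load = R_th/(R_th + R_L) = 68.27 / (68.27 + 5460) = 0.01235.
So the output falls by 1.23 %.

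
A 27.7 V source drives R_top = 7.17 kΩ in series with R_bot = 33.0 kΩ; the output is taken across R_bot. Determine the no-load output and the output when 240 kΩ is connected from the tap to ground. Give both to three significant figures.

Open-circuit: V = 27.7 × 33.0/(7.17 + 33.0) = 22.8 V.
With the load, R_bot becomes R_bot‖R_L = 29.01 kΩ, so V = 27.7 × 29.01/36.18 = 22.2 V.

Unloaded: 22.8 V; loaded: 22.2 V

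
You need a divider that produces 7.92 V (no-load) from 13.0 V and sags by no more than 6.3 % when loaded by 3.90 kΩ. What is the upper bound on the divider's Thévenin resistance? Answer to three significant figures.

Loading drop = R_th/(R_th + R_L) ≤ 0.0630, so R_th ≤ R_L · ε/(1−ε) = 3.90 kΩ × 0.0630/0.9370 = 262 Ω.

R_th ≤ 262 Ω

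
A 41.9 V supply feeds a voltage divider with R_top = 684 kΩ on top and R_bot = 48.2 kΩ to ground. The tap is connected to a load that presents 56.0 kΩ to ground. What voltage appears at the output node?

V_out ≈ 1.53 V

The load sits in parallel with R_bot: R_bot‖R_L = (48.2 × 56.0) / (48.2 + 56.0) = 25.90 kΩ.
V_out = 41.9 × 25.90 / (684 + 25.90) = 41.9 × 25.90/709.9 = 1.53 V.
(Unloaded it would have been 2.76 V.)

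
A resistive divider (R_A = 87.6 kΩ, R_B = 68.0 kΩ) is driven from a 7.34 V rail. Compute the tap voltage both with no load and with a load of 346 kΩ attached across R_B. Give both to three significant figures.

Open-circuit: V = 7.34 × 68.0/(87.6 + 68.0) = 3.21 V.
With the load, R_B becomes R_B‖R_L = 56.83 kΩ, so V = 7.34 × 56.83/144.4 = 2.89 V.

Unloaded: 3.21 V; loaded: 2.89 V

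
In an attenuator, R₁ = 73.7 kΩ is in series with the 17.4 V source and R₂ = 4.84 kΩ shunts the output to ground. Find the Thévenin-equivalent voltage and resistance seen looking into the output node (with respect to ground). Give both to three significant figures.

V_th is the open-circuit tap voltage: 17.4 × 4.84/(73.7 + 4.84) = 1.07 V.
With the supply zeroed, R₁ and R₂ appear in parallel from the tap: R_th = R₁‖R₂ = (73.7 × 4.84)/78.54 = 4.54 kΩ.

V_th = 1.07 V, R_th = 4.54 kΩ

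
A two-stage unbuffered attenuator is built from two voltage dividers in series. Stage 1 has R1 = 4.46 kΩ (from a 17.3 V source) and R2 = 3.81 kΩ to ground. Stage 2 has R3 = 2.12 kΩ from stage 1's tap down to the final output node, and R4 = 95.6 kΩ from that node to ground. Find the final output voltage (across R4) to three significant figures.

V_out ≈ 7.64 V

Stage 2 presents R3+R4 = 97.72 kΩ as a load on stage 1's tap.
Stage 1's lower leg becomes R2‖(R3+R4) = 3.667 kΩ, so V_mid = 17.3 × 3.667/8.127 = 7.806 V.
Stage 2 is itself unloaded: V_out = V_mid × R4/(R3+R4) = 7.806 × 95.6/97.72 = 7.64 V.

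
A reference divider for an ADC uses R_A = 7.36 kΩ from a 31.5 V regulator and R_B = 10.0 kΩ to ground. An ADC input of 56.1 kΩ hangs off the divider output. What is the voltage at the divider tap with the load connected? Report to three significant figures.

The load sits in parallel with R_B: R_B‖R_L = (10.0 × 56.1) / (10.0 + 56.1) = 8.487 kΩ.
V_out = 31.5 × 8.487 / (7.36 + 8.487) = 31.5 × 8.487/15.85 = 16.9 V.

V_out ≈ 16.9 V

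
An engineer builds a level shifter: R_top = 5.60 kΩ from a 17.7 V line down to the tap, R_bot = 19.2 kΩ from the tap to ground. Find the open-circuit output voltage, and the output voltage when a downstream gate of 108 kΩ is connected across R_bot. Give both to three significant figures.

Unloaded: 13.7 V; loaded: 13.2 V

Open-circuit: V = 17.7 × 19.2/(5.60 + 19.2) = 13.7 V.
With the load, R_bot becomes R_bot‖R_L = 16.30 kΩ, so V = 17.7 × 16.30/21.90 = 13.2 V.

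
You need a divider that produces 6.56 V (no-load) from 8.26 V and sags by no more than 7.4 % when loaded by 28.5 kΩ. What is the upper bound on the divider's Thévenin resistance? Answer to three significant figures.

Loading drop = R_th/(R_th + R_L) ≤ 0.0740, so R_th ≤ R_L · ε/(1−ε) = 28.5 kΩ × 0.0740/0.9260 = 2.28 kΩ.

R_th ≤ 2.28 kΩ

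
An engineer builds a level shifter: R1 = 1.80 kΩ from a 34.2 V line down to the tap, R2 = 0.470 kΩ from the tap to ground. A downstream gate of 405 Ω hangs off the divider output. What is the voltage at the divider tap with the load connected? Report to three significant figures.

V_out ≈ 3.69 V

The load sits in parallel with R2: R2‖R_L = (470 × 405) / (470 + 405) = 217.5 Ω.
V_out = 34.2 × 217.5 / (1800 + 217.5) = 34.2 × 217.5/2018 = 3.69 V.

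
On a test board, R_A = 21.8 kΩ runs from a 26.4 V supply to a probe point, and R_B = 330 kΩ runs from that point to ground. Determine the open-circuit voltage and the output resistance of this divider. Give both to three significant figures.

V_th is the open-circuit tap voltage: 26.4 × 330/(21.8 + 330) = 24.8 V.
With the supply zeroed, R_A and R_B appear in parallel from the tap: R_th = R_A‖R_B = (21.8 × 330)/351.8 = 20.4 kΩ.

V_th = 24.8 V, R_th = 20.4 kΩ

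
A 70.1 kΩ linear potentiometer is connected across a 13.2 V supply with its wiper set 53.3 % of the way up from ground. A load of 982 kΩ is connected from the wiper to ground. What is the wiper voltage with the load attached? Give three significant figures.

The wiper splits the pot into (1−α)R = 32.74 kΩ above and αR = 37.36 kΩ below.
Lower section ‖ load = 35.99 kΩ.
V_wiper = 13.2 × 35.99/(32.74 + 35.99) = 6.91 V.

V ≈ 6.91 V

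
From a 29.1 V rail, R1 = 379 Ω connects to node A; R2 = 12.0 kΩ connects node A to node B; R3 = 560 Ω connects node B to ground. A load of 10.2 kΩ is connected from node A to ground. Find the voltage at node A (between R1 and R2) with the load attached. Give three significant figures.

V ≈ 27.3 V

Below node A the series string R2+R3 = 12560 Ω sits in parallel with the 10200 Ω load: 5629 Ω.
V_A = 29.1 × 5629/(379 + 5629) = 27.3 V.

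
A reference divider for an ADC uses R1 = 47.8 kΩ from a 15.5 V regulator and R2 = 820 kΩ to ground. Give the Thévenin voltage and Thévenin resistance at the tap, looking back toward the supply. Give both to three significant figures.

V_th = 14.6 V, R_th = 45.2 kΩ

V_th is the open-circuit tap voltage: 15.5 × 820/(47.8 + 820) = 14.6 V.
With the supply zeroed, R1 and R2 appear in parallel from the tap: R_th = R1‖R2 = (47.8 × 820)/867.8 = 45.2 kΩ.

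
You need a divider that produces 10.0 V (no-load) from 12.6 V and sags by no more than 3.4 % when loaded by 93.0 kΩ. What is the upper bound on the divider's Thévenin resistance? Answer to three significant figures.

Loading drop = R_th/(R_th + R_L) ≤ 0.0340, so R_th ≤ R_L · ε/(1−ε) = 93.0 kΩ × 0.0340/0.9660 = 3.27 kΩ.

R_th ≤ 3.27 kΩ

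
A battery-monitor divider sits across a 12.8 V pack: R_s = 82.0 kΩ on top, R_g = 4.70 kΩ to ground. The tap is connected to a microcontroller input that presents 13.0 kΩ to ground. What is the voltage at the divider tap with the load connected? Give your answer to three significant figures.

The load sits in parallel with R_g: R_g‖R_L = (4.70 × 13.0) / (4.70 + 13.0) = 3.452 kΩ.
V_out = 12.8 × 3.452 / (82.0 + 3.452) = 12.8 × 3.452/85.45 = 0.517 V.

V_out ≈ 0.517 V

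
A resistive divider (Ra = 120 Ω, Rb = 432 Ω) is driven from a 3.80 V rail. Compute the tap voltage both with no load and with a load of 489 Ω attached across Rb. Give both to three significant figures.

Open-circuit: V = 3.80 × 432/(120 + 432) = 2.97 V.
With the load, Rb becomes Rb‖R_L = 229.4 Ω, so V = 3.80 × 229.4/349.4 = 2.49 V.

Unloaded: 2.97 V; loaded: 2.49 V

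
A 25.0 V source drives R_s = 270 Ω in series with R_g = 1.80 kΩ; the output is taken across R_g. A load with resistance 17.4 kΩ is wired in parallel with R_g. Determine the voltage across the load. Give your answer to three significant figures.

The load sits in parallel with R_g: R_g‖R_L = (1800 × 17400) / (1800 + 17400) = 1631 Ω.
V_out = 25.0 × 1631 / (270 + 1631) = 25.0 × 1631/1901 = 21.4 V.

V_out ≈ 21.4 V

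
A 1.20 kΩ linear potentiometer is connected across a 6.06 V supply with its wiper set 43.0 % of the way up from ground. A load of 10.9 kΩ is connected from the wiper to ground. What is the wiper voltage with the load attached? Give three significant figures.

V ≈ 2.54 V

The wiper splits the pot into (1−α)R = 684.0 Ω above and αR = 516.0 Ω below.
Lower section ‖ load = 492.7 Ω.
V_wiper = 6.06 × 492.7/(684.0 + 492.7) = 2.54 V.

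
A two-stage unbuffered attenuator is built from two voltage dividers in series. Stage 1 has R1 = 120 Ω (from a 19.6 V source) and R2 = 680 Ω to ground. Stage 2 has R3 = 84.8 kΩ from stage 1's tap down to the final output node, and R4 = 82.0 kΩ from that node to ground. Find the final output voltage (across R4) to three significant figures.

Stage 2 presents R3+R4 = 166800 Ω as a load on stage 1's tap.
Stage 1's lower leg becomes R2‖(R3+R4) = 677.2 Ω, so V_mid = 19.6 × 677.2/797.2 = 16.65 V.
Stage 2 is itself unloaded: V_out = V_mid × R4/(R3+R4) = 16.65 × 82000/166800 = 8.19 V.

V_out ≈ 8.19 V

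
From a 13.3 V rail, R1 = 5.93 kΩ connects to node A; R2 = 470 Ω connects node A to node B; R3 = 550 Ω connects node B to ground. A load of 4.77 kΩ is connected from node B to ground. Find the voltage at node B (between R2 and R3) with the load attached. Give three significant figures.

At node B, R3 is in parallel with the load: R3‖R_L = 493.1 Ω.
Below node A the resistance is R2 + (R3‖R_L) = 963.1 Ω, so V_A = 13.3 × 963.1/6893 = 1.858 V.
Then V_B = V_A × (R3‖R_L)/(R2 + R3‖R_L) = 1.858 × 493.1/963.1 = 0.951 V.

V ≈ 0.951 V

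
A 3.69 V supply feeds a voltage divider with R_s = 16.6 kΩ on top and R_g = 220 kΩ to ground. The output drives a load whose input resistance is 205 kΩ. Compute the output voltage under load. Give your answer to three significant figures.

The load sits in parallel with R_g: R_g‖R_L = (220 × 205) / (220 + 205) = 106.1 kΩ.
V_out = 3.69 × 106.1 / (16.6 + 106.1) = 3.69 × 106.1/122.7 = 3.19 V.

V_out ≈ 3.19 V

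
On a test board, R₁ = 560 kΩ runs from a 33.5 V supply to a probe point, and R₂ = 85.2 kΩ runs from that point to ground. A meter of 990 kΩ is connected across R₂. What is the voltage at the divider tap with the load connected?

The load sits in parallel with R₂: R₂‖R_L = (85.2 × 990) / (85.2 + 990) = 78.45 kΩ.
V_out = 33.5 × 78.45 / (560 + 78.45) = 33.5 × 78.45/638.4 = 4.12 V.

V_out ≈ 4.12 V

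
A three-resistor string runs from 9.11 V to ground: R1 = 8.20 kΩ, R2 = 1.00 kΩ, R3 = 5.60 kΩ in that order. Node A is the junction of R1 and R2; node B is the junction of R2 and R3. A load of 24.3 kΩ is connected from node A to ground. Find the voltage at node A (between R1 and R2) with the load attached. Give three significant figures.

V ≈ 3.53 V

Below node A the series string R2+R3 = 6.600 kΩ sits in parallel with the 24.3 kΩ load: 5.190 kΩ.
V_A = 9.11 × 5.190/(8.20 + 5.190) = 3.53 V.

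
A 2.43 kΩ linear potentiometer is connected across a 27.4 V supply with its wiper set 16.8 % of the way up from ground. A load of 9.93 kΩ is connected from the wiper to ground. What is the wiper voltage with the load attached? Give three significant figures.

V ≈ 4.45 V

The wiper splits the pot into (1−α)R = 2022 Ω above and αR = 408.2 Ω below.
Lower section ‖ load = 392.1 Ω.
V_wiper = 27.4 × 392.1/(2022 + 392.1) = 4.45 V.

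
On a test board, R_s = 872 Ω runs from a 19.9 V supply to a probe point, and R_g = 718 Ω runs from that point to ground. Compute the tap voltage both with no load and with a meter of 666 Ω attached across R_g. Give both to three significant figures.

Unloaded: 8.99 V; loaded: 5.65 V

Open-circuit: V = 19.9 × 718/(872 + 718) = 8.99 V.
With the load, R_g becomes R_g‖R_L = 345.5 Ω, so V = 19.9 × 345.5/1218 = 5.65 V.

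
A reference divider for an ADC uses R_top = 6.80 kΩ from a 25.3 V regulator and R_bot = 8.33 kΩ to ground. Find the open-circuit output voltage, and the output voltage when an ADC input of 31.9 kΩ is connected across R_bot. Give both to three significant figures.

Open-circuit: V = 25.3 × 8.33/(6.80 + 8.33) = 13.9 V.
With the load, R_bot becomes R_bot‖R_L = 6.605 kΩ, so V = 25.3 × 6.605/13.41 = 12.5 V.

Unloaded: 13.9 V; loaded: 12.5 V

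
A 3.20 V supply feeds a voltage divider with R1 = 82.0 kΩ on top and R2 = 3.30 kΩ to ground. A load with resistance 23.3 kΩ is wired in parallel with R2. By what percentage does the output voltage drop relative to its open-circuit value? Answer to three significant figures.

The divider's output (Thévenin) resistance is R1‖R2 = 3.172 kΩ.
Fractional drop under load = R_th/(R_th + R_L) = 3.172 / (3.172 + 23.3) = 0.1198.
So the output falls by 12.0 %.

12.0 %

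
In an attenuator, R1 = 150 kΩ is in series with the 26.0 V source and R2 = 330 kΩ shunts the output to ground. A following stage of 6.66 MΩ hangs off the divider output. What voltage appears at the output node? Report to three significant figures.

The load sits in parallel with R2: R2‖R_L = (330 × 6660) / (330 + 6660) = 314.4 kΩ.
V_out = 26.0 × 314.4 / (150 + 314.4) = 26.0 × 314.4/464.4 = 17.6 V.
(Unloaded it would have been 17.9 V.)

V_out ≈ 17.6 V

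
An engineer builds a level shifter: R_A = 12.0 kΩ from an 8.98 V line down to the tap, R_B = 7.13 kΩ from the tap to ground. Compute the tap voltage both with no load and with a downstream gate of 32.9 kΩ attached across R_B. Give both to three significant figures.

Open-circuit: V = 8.98 × 7.13/(12.0 + 7.13) = 3.35 V.
With the load, R_B becomes R_B‖R_L = 5.860 kΩ, so V = 8.98 × 5.860/17.86 = 2.95 V.

Unloaded: 3.35 V; loaded: 2.95 V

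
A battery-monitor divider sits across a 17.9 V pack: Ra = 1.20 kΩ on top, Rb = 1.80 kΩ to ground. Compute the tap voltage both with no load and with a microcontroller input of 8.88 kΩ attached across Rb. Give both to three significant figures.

Unloaded: 10.7 V; loaded: 9.93 V

Open-circuit: V = 17.9 × 1.80/(1.20 + 1.80) = 10.7 V.
With the load, Rb becomes Rb‖R_L = 1.497 kΩ, so V = 17.9 × 1.497/2.697 = 9.93 V.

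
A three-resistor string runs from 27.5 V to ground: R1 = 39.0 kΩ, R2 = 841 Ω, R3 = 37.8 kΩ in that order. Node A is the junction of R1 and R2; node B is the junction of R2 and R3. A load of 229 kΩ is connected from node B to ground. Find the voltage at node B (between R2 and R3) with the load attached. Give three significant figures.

V ≈ 12.3 V

At node B, R3 is in parallel with the load: R3‖R_L = 32440 Ω.
Below node A the resistance is R2 + (R3‖R_L) = 33290 Ω, so V_A = 27.5 × 33290/72290 = 12.66 V.
Then V_B = V_A × (R3‖R_L)/(R2 + R3‖R_L) = 12.66 × 32440/33290 = 12.3 V.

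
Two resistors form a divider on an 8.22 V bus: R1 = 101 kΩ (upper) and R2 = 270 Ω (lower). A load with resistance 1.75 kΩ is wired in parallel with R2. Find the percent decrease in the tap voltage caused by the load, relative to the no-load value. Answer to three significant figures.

The divider's output (Thévenin) resistance is R1‖R2 = 269.3 Ω.
Fractional drop under load = R_th/(R_th + R_L) = 269.3 / (269.3 + 1750) = 0.1334.
So the output falls by 13.3 %.

13.3 %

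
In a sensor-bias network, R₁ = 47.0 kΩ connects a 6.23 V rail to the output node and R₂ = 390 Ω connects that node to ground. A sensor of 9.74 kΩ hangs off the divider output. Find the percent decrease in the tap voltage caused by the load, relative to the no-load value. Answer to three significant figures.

The divider's output (Thévenin) resistance is R₁‖R₂ = 386.8 Ω.
Fractional drop under load = R_th/(R_th + R_L) = 386.8 / (386.8 + 9740) = 0.03819.
So the output falls by 3.82 %.

3.82 %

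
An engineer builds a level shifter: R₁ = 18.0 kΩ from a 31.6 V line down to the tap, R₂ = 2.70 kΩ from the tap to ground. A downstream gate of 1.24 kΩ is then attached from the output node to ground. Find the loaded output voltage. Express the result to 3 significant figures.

V_out ≈ 1.42 V

The load sits in parallel with R₂: R₂‖R_L = (2.70 × 1.24) / (2.70 + 1.24) = 0.8497 kΩ.
V_out = 31.6 × 0.8497 / (18.0 + 0.8497) = 31.6 × 0.8497/18.85 = 1.42 V.
(Unloaded it would have been 4.12 V.)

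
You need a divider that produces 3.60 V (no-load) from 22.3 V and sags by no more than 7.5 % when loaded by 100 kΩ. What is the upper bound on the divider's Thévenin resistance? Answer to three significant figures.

R_th ≤ 8.11 kΩ

Loading drop = R_th/(R_th + R_L) ≤ 0.0750, so R_th ≤ R_L · ε/(1−ε) = 100 kΩ × 0.0750/0.9250 = 8.11 kΩ.
(Any R1, R2 with R2/(R1+R2) = 0.161 and R1‖R2 ≤ 8.11 kΩ will meet the spec.)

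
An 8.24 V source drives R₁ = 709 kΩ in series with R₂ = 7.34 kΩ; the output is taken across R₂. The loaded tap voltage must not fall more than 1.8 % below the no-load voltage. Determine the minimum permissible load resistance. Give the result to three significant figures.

Output resistance R_th = R₁‖R₂ = (709 × 7.34)/716.3 = 7.265 kΩ.
The fractional drop is R_th/(R_th + R_L); requiring this ≤ 0.0180 gives R_L ≥ R_th(1/0.0180 − 1) = 7.265 × 54.56 = 396 kΩ.

R_L(min) ≈ 396 kΩ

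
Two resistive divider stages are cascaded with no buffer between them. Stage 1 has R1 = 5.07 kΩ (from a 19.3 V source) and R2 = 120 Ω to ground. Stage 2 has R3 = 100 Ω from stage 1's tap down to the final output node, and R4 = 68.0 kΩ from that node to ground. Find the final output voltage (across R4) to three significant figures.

Stage 2 presents R3+R4 = 68100 Ω as a load on stage 1's tap.
Stage 1's lower leg becomes R2‖(R3+R4) = 119.8 Ω, so V_mid = 19.3 × 119.8/5190 = 0.4455 V.
Stage 2 is itself unloaded: V_out = V_mid × R4/(R3+R4) = 0.4455 × 68000/68100 = 0.445 V.

V_out ≈ 0.445 V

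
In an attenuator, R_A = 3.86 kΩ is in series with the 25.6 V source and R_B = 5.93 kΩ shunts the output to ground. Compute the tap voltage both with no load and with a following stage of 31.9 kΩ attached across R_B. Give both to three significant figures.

Open-circuit: V = 25.6 × 5.93/(3.86 + 5.93) = 15.5 V.
With the load, R_B becomes R_B‖R_L = 5.000 kΩ, so V = 25.6 × 5.000/8.860 = 14.4 V.

Unloaded: 15.5 V; loaded: 14.4 V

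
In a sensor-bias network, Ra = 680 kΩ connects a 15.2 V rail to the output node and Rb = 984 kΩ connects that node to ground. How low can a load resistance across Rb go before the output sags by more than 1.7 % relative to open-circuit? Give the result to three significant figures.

Output resistance R_th = Ra‖Rb = (680 × 984)/1664 = 402.1 kΩ.
The fractional drop is R_th/(R_th + R_L); requiring this ≤ 0.0170 gives R_L ≥ R_th(1/0.0170 − 1) = 402.1 × 57.82 = 23.3 MΩ.

R_L(min) ≈ 23.3 MΩ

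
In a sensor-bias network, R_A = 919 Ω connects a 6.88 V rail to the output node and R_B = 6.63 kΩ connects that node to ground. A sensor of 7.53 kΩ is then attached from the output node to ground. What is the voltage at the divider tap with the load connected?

V_out ≈ 5.46 V

The load sits in parallel with R_B: R_B‖R_L = (6630 × 7530) / (6630 + 7530) = 3526 Ω.
V_out = 6.88 × 3526 / (919 + 3526) = 6.88 × 3526/4445 = 5.46 V.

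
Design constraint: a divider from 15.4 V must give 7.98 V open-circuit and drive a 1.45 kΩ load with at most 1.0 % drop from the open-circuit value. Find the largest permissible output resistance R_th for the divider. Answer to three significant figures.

R_th ≤ 14.6 Ω

Loading drop = R_th/(R_th + R_L) ≤ 0.0100, so R_th ≤ R_L · ε/(1−ε) = 1.45 kΩ × 0.0100/0.9900 = 14.6 Ω.
(Any R1, R2 with R2/(R1+R2) = 0.518 and R1‖R2 ≤ 14.6 Ω will meet the spec.)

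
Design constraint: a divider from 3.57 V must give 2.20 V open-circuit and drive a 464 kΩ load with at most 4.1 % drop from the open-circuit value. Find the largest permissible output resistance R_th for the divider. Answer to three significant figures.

R_th ≤ 19.8 kΩ

Loading drop = R_th/(R_th + R_L) ≤ 0.0410, so R_th ≤ R_L · ε/(1−ε) = 464 kΩ × 0.0410/0.9590 = 19.8 kΩ.
(Any R1, R2 with R2/(R1+R2) = 0.616 and R1‖R2 ≤ 19.8 kΩ will meet the spec.)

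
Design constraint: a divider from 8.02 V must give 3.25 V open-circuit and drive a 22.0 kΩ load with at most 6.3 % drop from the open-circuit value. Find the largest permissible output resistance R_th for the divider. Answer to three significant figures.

Loading drop = R_th/(R_th + R_L) ≤ 0.0630, so R_th ≤ R_L · ε/(1−ε) = 22.0 kΩ × 0.0630/0.9370 = 1.48 kΩ.

R_th ≤ 1.48 kΩ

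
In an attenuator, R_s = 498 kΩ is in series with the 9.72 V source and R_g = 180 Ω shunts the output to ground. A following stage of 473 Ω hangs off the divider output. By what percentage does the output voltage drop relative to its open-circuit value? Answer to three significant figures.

Unloaded V = 9.72 × 180/498200 = 0.003512 V.
Loaded: R_g‖R_L = 130.4 Ω, giving V = 9.72 × 130.4/498100 = 0.002544 V.
Drop = (0.003512 − 0.002544) / 0.003512 = 27.6 %.

27.6 %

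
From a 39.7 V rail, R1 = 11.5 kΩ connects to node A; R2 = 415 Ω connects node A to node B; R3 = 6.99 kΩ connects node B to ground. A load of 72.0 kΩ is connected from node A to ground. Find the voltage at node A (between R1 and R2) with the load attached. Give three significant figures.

Below node A the series string R2+R3 = 7405 Ω sits in parallel with the 72000 Ω load: 6714 Ω.
V_A = 39.7 × 6714/(11500 + 6714) = 14.6 V.

V ≈ 14.6 V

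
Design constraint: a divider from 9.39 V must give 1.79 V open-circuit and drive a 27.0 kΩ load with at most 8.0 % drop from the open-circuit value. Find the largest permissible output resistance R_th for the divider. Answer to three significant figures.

R_th ≤ 2.35 kΩ

Loading drop = R_th/(R_th + R_L) ≤ 0.0800, so R_th ≤ R_L · ε/(1−ε) = 27.0 kΩ × 0.0800/0.9200 = 2.35 kΩ.
(Any R1, R2 with R2/(R1+R2) = 0.191 and R1‖R2 ≤ 2.35 kΩ will meet the spec.)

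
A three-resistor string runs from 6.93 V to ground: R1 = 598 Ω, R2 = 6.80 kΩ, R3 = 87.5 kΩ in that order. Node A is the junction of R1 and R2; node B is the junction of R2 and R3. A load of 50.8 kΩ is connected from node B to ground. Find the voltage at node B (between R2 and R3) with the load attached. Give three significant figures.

At node B, R3 is in parallel with the load: R3‖R_L = 32140 Ω.
Below node A the resistance is R2 + (R3‖R_L) = 38940 Ω, so V_A = 6.93 × 38940/39540 = 6.825 V.
Then V_B = V_A × (R3‖R_L)/(R2 + R3‖R_L) = 6.825 × 32140/38940 = 5.63 V.

V ≈ 5.63 V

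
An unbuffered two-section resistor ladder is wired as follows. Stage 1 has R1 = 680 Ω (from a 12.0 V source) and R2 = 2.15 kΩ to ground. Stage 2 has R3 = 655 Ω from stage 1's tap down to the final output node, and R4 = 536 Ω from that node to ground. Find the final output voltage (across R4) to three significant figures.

Stage 2 presents R3+R4 = 1191 Ω as a load on stage 1's tap.
Stage 1's lower leg becomes R2‖(R3+R4) = 766.4 Ω, so V_mid = 12.0 × 766.4/1446 = 6.359 V.
Stage 2 is itself unloaded: V_out = V_mid × R4/(R3+R4) = 6.359 × 536/1191 = 2.86 V.

V_out ≈ 2.86 V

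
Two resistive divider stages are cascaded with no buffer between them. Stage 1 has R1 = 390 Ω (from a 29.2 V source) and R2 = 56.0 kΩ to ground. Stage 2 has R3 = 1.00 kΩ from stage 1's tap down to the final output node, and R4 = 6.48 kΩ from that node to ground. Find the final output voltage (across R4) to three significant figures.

Stage 2 presents R3+R4 = 7480 Ω as a load on stage 1's tap.
Stage 1's lower leg becomes R2‖(R3+R4) = 6599 Ω, so V_mid = 29.2 × 6599/6989 = 27.57 V.
Stage 2 is itself unloaded: V_out = V_mid × R4/(R3+R4) = 27.57 × 6480/7480 = 23.9 V.

V_out ≈ 23.9 V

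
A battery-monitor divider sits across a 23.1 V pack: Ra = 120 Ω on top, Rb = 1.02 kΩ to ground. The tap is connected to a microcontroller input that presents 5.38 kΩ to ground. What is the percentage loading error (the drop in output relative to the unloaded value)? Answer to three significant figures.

1.96 %

The divider's output (Thévenin) resistance is Ra‖Rb = 107.4 Ω.
Fractional drop under load = R_th/(R_th + R_L) = 107.4 / (107.4 + 5380) = 0.01957.
So the output falls by 1.96 %.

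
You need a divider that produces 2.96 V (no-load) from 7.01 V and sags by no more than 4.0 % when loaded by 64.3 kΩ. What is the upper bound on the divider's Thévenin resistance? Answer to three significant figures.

Loading drop = R_th/(R_th + R_L) ≤ 0.0400, so R_th ≤ R_L · ε/(1−ε) = 64.3 kΩ × 0.0400/0.9600 = 2.68 kΩ.

R_th ≤ 2.68 kΩ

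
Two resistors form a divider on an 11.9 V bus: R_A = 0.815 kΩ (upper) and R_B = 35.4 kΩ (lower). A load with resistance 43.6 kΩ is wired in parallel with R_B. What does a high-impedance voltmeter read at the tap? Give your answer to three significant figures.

V_out ≈ 11.4 V

The load sits in parallel with R_B: R_B‖R_L = (35400 × 43600) / (35400 + 43600) = 19540 Ω.
V_out = 11.9 × 19540 / (815 + 19540) = 11.9 × 19540/20350 = 11.4 V.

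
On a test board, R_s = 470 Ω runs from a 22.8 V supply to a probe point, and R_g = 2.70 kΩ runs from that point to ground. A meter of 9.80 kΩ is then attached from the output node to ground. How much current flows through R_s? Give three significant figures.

I ≈ 8.81 mA

R_g‖R_L = 2117 Ω, so the source sees R_s + R_g‖R_L = 2587 Ω.
I = 22.8 V / 2587 Ω = 8.81 mA.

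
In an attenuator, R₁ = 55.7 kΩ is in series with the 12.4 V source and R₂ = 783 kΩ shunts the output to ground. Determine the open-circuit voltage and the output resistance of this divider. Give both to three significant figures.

V_th is the open-circuit tap voltage: 12.4 × 783/(55.7 + 783) = 11.6 V.
With the supply zeroed, R₁ and R₂ appear in parallel from the tap: R_th = R₁‖R₂ = (55.7 × 783)/838.7 = 52.0 kΩ.

V_th = 11.6 V, R_th = 52.0 kΩ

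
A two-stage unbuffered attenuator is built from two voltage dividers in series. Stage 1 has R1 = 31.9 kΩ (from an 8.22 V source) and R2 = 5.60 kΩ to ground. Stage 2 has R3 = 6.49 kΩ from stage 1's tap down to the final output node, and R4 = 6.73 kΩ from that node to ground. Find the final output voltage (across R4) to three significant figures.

Stage 2 presents R3+R4 = 13.22 kΩ as a load on stage 1's tap.
Stage 1's lower leg becomes R2‖(R3+R4) = 3.934 kΩ, so V_mid = 8.22 × 3.934/35.83 = 0.9024 V.
Stage 2 is itself unloaded: V_out = V_mid × R4/(R3+R4) = 0.9024 × 6.73/13.22 = 0.459 V.

V_out ≈ 0.459 V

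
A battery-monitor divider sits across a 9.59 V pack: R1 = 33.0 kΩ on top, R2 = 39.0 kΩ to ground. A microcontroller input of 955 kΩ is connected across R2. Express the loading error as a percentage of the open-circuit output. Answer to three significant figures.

The divider's output (Thévenin) resistance is R1‖R2 = 17.88 kΩ.
Fractional drop under load = R_th/(R_th + R_L) = 17.88 / (17.88 + 955) = 0.01837.
So the output falls by 1.84 %.

1.84 %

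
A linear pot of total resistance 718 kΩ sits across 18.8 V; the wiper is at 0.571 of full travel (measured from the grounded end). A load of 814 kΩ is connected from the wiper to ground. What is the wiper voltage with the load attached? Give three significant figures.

The wiper splits the pot into (1−α)R = 308.0 kΩ above and αR = 410.0 kΩ below.
Lower section ‖ load = 272.7 kΩ.
V_wiper = 18.8 × 272.7/(308.0 + 272.7) = 8.83 V.

V ≈ 8.83 V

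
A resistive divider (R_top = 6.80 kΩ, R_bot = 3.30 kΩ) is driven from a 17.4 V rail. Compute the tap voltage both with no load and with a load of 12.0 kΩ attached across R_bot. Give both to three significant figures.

Unloaded: 5.69 V; loaded: 4.80 V

Open-circuit: V = 17.4 × 3.30/(6.80 + 3.30) = 5.69 V.
With the load, R_bot becomes R_bot‖R_L = 2.588 kΩ, so V = 17.4 × 2.588/9.388 = 4.80 V.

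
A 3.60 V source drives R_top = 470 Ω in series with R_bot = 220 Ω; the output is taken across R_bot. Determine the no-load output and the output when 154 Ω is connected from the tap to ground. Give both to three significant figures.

Unloaded: 1.15 V; loaded: 0.582 V

Open-circuit: V = 3.60 × 220/(470 + 220) = 1.15 V.
With the load, R_bot becomes R_bot‖R_L = 90.59 Ω, so V = 3.60 × 90.59/560.6 = 0.582 V.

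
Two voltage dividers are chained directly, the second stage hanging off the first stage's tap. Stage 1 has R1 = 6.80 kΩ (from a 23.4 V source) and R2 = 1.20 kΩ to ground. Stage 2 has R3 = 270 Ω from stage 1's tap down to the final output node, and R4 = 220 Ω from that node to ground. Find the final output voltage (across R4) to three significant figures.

V_out ≈ 0.511 V

Stage 2 presents R3+R4 = 490.0 Ω as a load on stage 1's tap.
Stage 1's lower leg becomes R2‖(R3+R4) = 347.9 Ω, so V_mid = 23.4 × 347.9/7148 = 1.139 V.
Stage 2 is itself unloaded: V_out = V_mid × R4/(R3+R4) = 1.139 × 220/490.0 = 0.511 V.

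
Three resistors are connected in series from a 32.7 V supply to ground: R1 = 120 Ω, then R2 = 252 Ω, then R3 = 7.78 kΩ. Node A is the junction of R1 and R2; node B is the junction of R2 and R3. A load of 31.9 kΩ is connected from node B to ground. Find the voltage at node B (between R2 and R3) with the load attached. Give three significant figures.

V ≈ 30.9 V

At node B, R3 is in parallel with the load: R3‖R_L = 6255 Ω.
Below node A the resistance is R2 + (R3‖R_L) = 6507 Ω, so V_A = 32.7 × 6507/6627 = 32.11 V.
Then V_B = V_A × (R3‖R_L)/(R2 + R3‖R_L) = 32.11 × 6255/6507 = 30.9 V.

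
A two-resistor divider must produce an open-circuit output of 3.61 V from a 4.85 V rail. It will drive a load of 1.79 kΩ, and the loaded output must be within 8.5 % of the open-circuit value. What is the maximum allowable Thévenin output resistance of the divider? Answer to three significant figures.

R_th ≤ 166 Ω

Loading drop = R_th/(R_th + R_L) ≤ 0.0850, so R_th ≤ R_L · ε/(1−ε) = 1.79 kΩ × 0.0850/0.9150 = 166 Ω.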